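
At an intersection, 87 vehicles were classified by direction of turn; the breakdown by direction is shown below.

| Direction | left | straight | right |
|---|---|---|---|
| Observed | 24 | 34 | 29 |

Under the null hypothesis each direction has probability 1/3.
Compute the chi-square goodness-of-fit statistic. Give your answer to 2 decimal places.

Expected count for each of the 3 categories: 87/3 = 29.
χ² = (24−29)²/29 + (34−29)²/29 + (29−29)²/29
   = 0.862 + 0.862 + 0.000
Sum = 1.72

1.72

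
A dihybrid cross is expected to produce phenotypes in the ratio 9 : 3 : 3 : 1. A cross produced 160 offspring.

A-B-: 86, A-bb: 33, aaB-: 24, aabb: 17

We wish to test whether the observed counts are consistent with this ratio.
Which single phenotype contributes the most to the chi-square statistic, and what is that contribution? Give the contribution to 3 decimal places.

Ratio total = 16. Expected counts: 160×9/16 = 90, 160×3/16 = 30, 160×3/16 = 30, 160×1/16 = 10.
χ² = (86−90)²/90 + (33−30)²/30 + (24−30)²/30 + (17−10)²/10
   = 0.1778 + 0.3000 + 1.2000 + 4.9000
The largest term is for aabb: 4.900.

aabb, 4.900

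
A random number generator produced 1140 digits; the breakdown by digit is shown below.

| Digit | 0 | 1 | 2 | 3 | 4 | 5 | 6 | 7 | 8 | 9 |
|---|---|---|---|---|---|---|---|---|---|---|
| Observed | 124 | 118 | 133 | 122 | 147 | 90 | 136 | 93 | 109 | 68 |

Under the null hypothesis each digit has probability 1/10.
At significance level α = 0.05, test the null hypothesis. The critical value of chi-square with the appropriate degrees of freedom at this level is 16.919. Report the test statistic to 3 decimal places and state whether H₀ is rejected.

Under H₀ each category has probability 1/10, so each expected count is 1140/10 = 114.
cat         O        E   (O−E)²/E
0         124      114     0.8772
1         118      114     0.1404
2         133      114     3.1667
3         122      114     0.5614
4         147      114     9.5526
5          90      114     5.0526
6         136      114     4.2456
7          93      114     3.8684
8         109      114     0.2193
9          68      114    18.5614
Sum = 46.246
df = 9. Since 46.246 > 16.919, we reject H₀.

46.246; reject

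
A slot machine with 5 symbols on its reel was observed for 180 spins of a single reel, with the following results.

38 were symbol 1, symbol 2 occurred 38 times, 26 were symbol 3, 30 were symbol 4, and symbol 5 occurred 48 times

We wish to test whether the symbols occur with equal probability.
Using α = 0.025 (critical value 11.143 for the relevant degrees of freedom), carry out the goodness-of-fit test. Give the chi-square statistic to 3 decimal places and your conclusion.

8.000; do not reject

Expected count for each of the 5 categories: 180/5 = 36.
symbol 1: (38 − 36)²/36 = 4/36 = 0.1111
symbol 2: (38 − 36)²/36 = 4/36 = 0.1111
symbol 3: (26 − 36)²/36 = 100/36 = 2.7778
symbol 4: (30 − 36)²/36 = 36/36 = 1.0000
symbol 5: (48 − 36)²/36 = 144/36 = 4.0000
Sum = 8.000
df = 4. Since 8.000 < 11.143, we do not reject H₀.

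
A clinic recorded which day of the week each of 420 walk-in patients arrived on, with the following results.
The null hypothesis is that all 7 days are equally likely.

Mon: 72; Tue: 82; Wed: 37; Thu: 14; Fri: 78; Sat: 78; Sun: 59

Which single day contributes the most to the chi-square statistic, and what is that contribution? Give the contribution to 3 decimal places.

Expected count for each of the 7 categories: 420/7 = 60.
χ² = (72−60)²/60 + (82−60)²/60 + (37−60)²/60 + (14−60)²/60 + (78−60)²/60 + (78−60)²/60 + (59−60)²/60
   = 2.4000 + 8.0667 + 8.8167 + 35.2667 + 5.4000 + 5.4000 + 0.0167
The largest term is for Thu: 35.267.

Thu, 35.267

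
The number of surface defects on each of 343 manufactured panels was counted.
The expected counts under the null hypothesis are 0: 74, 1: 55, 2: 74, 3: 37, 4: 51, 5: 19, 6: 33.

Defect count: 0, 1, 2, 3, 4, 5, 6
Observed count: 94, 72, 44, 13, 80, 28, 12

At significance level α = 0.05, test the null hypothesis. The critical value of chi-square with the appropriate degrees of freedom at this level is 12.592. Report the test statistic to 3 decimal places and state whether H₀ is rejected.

72.507; reject

cat         O        E   (O−E)²/E
0          94       74     5.4054
1          72       55     5.2545
2          44       74    12.1622
3          13       37    15.5676
4          80       51    16.4902
5          28       19     4.2632
6          12       33    13.3636
Sum = 72.507
df = 6. Since 72.507 > 12.592, we reject H₀.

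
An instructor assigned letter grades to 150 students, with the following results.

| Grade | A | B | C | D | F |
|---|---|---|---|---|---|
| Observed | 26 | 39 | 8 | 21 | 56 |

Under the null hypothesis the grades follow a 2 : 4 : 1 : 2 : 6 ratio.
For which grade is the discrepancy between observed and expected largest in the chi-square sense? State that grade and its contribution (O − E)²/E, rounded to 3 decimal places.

Ratio total = 15. Expected counts: 150×2/15 = 20, 150×4/15 = 40, 150×1/15 = 10, 150×2/15 = 20, 150×6/15 = 60.
A: (26 − 20)²/20 = 36/20 = 1.8000
B: (39 − 40)²/40 = 1/40 = 0.0250
C: (8 − 10)²/10 = 4/10 = 0.4000
D: (21 − 20)²/20 = 1/20 = 0.0500
F: (56 − 60)²/60 = 16/60 = 0.2667
The largest term is for A: 1.800.

A, 1.800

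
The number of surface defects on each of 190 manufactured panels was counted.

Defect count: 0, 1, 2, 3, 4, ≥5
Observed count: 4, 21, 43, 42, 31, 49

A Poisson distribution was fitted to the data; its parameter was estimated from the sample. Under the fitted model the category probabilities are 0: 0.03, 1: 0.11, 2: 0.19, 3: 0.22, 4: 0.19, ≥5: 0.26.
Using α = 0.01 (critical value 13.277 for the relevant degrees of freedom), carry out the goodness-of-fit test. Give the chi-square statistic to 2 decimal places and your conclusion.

2.55; do not reject

Expected counts E_i = n·p_i: 190×0.03 = 5.7, 190×0.11 = 20.9, 190×0.19 = 36.1, 190×0.22 = 41.8, 190×0.19 = 36.1, 190×0.26 = 49.4.
χ² = (4−5.7)²/5.7 + (21−20.9)²/20.9 + (43−36.1)²/36.1 + (42−41.8)²/41.8 + (31−36.1)²/36.1 + (49−49.4)²/49.4
   = 0.507 + 0.000 + 1.319 + 0.001 + 0.720 + 0.003
Sum = 2.55
df = 4. Since 2.55 < 13.277, we do not reject H₀.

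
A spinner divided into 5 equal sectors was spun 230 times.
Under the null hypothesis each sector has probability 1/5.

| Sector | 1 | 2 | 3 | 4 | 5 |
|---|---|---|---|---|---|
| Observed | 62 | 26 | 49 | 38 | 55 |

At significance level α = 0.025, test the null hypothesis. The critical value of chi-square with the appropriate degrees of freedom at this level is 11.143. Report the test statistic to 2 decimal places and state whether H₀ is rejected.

17.61; reject

Under H₀ each category has probability 1/5, so each expected count is 230/5 = 46.
cat         O        E   (O−E)²/E
1          62       46      5.565
2          26       46      8.696
3          49       46      0.196
4          38       46      1.391
5          55       46      1.761
Sum = 17.61
df = 4. Since 17.61 > 11.143, we reject H₀.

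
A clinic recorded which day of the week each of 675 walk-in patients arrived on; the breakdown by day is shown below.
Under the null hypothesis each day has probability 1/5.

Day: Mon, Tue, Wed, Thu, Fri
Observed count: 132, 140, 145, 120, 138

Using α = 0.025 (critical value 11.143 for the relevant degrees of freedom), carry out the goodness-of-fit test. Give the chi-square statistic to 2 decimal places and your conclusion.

Expected count for each of the 5 categories: 675/5 = 135.
Mon: (132 − 135)²/135 = 9/135 = 0.067
Tue: (140 − 135)²/135 = 25/135 = 0.185
Wed: (145 − 135)²/135 = 100/135 = 0.741
Thu: (120 − 135)²/135 = 225/135 = 1.667
Fri: (138 − 135)²/135 = 9/135 = 0.067
Sum = 2.73
df = 4. Since 2.73 < 11.143, we do not reject H₀.

2.73; do not reject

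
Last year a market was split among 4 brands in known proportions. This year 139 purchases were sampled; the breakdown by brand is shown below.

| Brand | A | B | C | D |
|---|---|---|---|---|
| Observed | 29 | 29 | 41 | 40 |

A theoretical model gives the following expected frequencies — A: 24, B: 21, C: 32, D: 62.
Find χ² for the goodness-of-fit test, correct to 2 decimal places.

A: (29 − 24)²/24 = 25/24 = 1.042
B: (29 − 21)²/21 = 64/21 = 3.048
C: (41 − 32)²/32 = 81/32 = 2.531
D: (40 − 62)²/62 = 484/62 = 7.806
Sum = 14.43

14.43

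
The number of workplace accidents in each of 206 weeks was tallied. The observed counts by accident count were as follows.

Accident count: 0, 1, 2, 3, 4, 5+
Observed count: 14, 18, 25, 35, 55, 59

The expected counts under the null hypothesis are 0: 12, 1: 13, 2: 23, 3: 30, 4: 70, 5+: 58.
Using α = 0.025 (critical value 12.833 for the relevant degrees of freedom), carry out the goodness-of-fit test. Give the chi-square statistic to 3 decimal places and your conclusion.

0: (14 − 12)²/12 = 4/12 = 0.3333
1: (18 − 13)²/13 = 25/13 = 1.9231
2: (25 − 23)²/23 = 4/23 = 0.1739
3: (35 − 30)²/30 = 25/30 = 0.8333
4: (55 − 70)²/70 = 225/70 = 3.2143
5+: (59 − 58)²/58 = 1/58 = 0.0172
Sum = 6.495
df = 5. Since 6.495 < 12.833, we do not reject H₀.

6.495; do not reject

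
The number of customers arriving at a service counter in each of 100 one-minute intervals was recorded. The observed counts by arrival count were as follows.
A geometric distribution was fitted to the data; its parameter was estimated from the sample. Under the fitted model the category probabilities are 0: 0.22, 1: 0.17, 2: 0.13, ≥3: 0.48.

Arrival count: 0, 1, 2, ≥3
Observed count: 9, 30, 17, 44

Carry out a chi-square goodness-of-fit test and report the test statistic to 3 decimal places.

Expected counts E_i = n·p_i: 100×0.22 = 22, 100×0.17 = 17, 100×0.13 = 13, 100×0.48 = 48.
0: (9 − 22)²/22 = 169/22 = 7.6818
1: (30 − 17)²/17 = 169/17 = 9.9412
2: (17 − 13)²/13 = 16/13 = 1.2308
≥3: (44 − 48)²/48 = 16/48 = 0.3333
Sum = 19.187

19.187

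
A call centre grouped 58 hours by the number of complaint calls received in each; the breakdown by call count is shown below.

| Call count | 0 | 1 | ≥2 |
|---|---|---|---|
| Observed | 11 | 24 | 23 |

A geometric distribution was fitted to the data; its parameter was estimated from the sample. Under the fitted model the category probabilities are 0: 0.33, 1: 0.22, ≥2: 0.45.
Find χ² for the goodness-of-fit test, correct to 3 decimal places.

13.731

Expected counts E_i = n·p_i: 58×0.33 = 19.14, 58×0.22 = 12.76, 58×0.45 = 26.1.
χ² = (11−19.14)²/19.14 + (24−12.76)²/12.76 + (23−26.1)²/26.1
   = 3.4618 + 9.9011 + 0.3682
Sum = 13.731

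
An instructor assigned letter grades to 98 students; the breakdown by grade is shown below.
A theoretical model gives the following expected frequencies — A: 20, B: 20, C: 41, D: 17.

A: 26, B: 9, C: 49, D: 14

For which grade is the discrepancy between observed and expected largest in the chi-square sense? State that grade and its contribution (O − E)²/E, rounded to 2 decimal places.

cat         O        E   (O−E)²/E
A          26       20      1.800
B           9       20      6.050
C          49       41      1.561
D          14       17      0.529
The largest term is for B: 6.05.

B, 6.05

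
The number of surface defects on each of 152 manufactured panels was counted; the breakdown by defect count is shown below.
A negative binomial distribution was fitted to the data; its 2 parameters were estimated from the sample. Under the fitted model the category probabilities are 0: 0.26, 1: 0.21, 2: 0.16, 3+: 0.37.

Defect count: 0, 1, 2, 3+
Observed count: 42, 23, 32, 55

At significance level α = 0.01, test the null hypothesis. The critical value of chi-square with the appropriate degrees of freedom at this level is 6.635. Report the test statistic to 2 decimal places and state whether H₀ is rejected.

5.10; do not reject

Expected counts E_i = n·p_i: 152×0.26 = 39.52, 152×0.21 = 31.92, 152×0.16 = 24.32, 152×0.37 = 56.24.
cat         O        E   (O−E)²/E
0          42    39.52      0.156
1          23    31.92      2.493
2          32    24.32      2.425
3+         55    56.24      0.027
Sum = 5.10
df = 1. Since 5.10 < 6.635, we do not reject H₀.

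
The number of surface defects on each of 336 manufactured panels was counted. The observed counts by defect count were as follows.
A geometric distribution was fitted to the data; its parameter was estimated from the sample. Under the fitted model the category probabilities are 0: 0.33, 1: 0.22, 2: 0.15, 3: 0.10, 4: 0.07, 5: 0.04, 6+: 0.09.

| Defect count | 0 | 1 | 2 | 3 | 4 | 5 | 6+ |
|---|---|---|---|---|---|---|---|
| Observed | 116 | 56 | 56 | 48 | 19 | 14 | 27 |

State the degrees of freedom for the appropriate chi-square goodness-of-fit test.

5

There are k = 7 categories and 1 parameter estimated from the data, so df = 7 − 1 − 1 = 5.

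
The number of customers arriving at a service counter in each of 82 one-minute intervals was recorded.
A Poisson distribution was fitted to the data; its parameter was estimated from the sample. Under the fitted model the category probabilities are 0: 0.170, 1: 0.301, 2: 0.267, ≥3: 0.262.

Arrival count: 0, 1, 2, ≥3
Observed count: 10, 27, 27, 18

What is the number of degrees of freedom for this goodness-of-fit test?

There are k = 4 categories and 1 parameter estimated from the data, so df = 4 − 1 − 1 = 2.

2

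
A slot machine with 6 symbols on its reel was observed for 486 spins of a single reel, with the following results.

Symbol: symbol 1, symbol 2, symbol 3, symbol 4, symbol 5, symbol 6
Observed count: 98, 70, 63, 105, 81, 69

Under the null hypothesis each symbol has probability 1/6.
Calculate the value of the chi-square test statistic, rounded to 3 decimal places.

Expected count for each of the 6 categories: 486/6 = 81.
χ² = (98−81)²/81 + (70−81)²/81 + (63−81)²/81 + (105−81)²/81 + (81−81)²/81 + (69−81)²/81
   = 3.5679 + 1.4938 + 4.0000 + 7.1111 + 0.0000 + 1.7778
Sum = 17.951

17.951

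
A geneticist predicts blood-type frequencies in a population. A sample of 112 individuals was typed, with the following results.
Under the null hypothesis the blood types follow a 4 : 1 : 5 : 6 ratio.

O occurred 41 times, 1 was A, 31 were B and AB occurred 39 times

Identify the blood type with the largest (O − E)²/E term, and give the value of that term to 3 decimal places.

Ratio total = 16. Expected counts: 112×4/16 = 28, 112×1/16 = 7, 112×5/16 = 35, 112×6/16 = 42.
O: (41 − 28)²/28 = 169/28 = 6.0357
A: (1 − 7)²/7 = 36/7 = 5.1429
B: (31 − 35)²/35 = 16/35 = 0.4571
AB: (39 − 42)²/42 = 9/42 = 0.2143
The largest term is for O: 6.036.

O, 6.036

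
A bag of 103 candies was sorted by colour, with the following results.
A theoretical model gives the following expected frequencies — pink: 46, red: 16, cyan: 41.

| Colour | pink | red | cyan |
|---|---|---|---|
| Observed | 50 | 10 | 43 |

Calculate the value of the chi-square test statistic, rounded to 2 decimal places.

cat         O        E   (O−E)²/E
pink       50       46      0.348
red        10       16      2.250
cyan       43       41      0.098
Sum = 2.70

2.70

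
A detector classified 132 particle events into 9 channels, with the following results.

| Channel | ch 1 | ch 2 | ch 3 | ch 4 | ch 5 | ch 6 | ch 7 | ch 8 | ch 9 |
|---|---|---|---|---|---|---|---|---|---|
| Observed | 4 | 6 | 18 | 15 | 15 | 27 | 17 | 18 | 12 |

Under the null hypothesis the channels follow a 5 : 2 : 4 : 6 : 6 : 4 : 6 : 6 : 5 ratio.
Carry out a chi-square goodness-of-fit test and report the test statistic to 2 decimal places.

31.47

Ratio total = 44. Expected counts: 132×5/44 = 15, 132×2/44 = 6, 132×4/44 = 12, 132×6/44 = 18, 132×6/44 = 18, 132×4/44 = 12, 132×6/44 = 18, 132×6/44 = 18, 132×5/44 = 15.
cat         O        E   (O−E)²/E
ch 1        4       15      8.067
ch 2        6        6      0.000
ch 3       18       12      3.000
ch 4       15       18      0.500
ch 5       15       18      0.500
ch 6       27       12     18.750
ch 7       17       18      0.056
ch 8       18       18      0.000
ch 9       12       15      0.600
Sum = 31.47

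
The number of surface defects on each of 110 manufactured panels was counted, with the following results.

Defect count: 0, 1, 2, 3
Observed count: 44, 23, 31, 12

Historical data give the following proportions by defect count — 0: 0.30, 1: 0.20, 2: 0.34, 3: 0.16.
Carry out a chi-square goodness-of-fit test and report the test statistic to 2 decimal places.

6.59

Expected counts E_i = n·p_i: 110×0.30 = 33, 110×0.20 = 22, 110×0.34 = 37.4, 110×0.16 = 17.6.
0: (44 − 33)²/33 = 121/33 = 3.667
1: (23 − 22)²/22 = 1/22 = 0.045
2: (31 − 37.4)²/37.4 = 40.96/37.4 = 1.095
3: (12 − 17.6)²/17.6 = 31.36/17.6 = 1.782
Sum = 6.59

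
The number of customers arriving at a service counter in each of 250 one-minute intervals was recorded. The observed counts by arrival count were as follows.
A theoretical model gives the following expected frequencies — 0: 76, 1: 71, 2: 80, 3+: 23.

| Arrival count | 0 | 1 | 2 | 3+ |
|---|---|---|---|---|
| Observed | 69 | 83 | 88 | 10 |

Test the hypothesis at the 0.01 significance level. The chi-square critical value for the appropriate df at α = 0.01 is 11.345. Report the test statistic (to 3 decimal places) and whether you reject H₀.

χ² = (69−76)²/76 + (83−71)²/71 + (88−80)²/80 + (10−23)²/23
   = 0.6447 + 2.0282 + 0.8000 + 7.3478
Sum = 10.821
df = 3. Since 10.821 < 11.345, we do not reject H₀.

10.821; do not reject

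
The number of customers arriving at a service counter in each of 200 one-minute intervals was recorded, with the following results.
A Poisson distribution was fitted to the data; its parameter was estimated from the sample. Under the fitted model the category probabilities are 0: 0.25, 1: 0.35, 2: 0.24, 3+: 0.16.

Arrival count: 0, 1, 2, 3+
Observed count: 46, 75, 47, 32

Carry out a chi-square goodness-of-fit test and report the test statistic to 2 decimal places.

0.70

Expected counts E_i = n·p_i: 200×0.25 = 50, 200×0.35 = 70, 200×0.24 = 48, 200×0.16 = 32.
cat         O        E   (O−E)²/E
0          46       50      0.320
1          75       70      0.357
2          47       48      0.021
3+         32       32      0.000
Sum = 0.70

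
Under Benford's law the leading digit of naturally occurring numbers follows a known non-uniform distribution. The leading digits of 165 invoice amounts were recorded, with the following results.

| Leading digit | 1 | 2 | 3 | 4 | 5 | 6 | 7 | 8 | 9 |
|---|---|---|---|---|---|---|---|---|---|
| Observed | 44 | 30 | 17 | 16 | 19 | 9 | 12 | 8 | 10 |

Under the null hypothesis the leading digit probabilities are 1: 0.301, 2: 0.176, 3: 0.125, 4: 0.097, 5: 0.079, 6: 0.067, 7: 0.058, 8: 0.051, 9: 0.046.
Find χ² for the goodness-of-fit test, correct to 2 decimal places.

Expected counts E_i = n·p_i: 165×0.301 = 49.665, 165×0.176 = 29.04, 165×0.125 = 20.625, 165×0.097 = 16.005, 165×0.079 = 13.035, 165×0.067 = 11.055, 165×0.058 = 9.57, 165×0.051 = 8.415, 165×0.046 = 7.59.
cat         O        E   (O−E)²/E
1          44   49.665      0.646
2          30    29.04      0.032
3          17   20.625      0.637
4          16   16.005      0.000
5          19   13.035      2.730
6           9   11.055      0.382
7          12     9.57      0.617
8           8    8.415      0.020
9          10     7.59      0.765
Sum = 5.83

5.83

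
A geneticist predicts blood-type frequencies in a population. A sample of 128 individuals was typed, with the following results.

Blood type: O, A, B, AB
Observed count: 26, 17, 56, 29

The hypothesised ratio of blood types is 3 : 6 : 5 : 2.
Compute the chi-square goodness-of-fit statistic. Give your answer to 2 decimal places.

Ratio total = 16. Expected counts: 128×3/16 = 24, 128×6/16 = 48, 128×5/16 = 40, 128×2/16 = 16.
χ² = (26−24)²/24 + (17−48)²/48 + (56−40)²/40 + (29−16)²/16
   = 0.167 + 20.021 + 6.400 + 10.563
Sum = 37.15

37.15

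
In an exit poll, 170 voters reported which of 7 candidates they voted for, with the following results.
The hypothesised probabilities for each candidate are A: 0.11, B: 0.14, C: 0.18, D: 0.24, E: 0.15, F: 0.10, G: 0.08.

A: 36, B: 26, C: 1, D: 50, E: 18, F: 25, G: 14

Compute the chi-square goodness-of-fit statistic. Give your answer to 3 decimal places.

Expected counts E_i = n·p_i: 170×0.11 = 18.7, 170×0.14 = 23.8, 170×0.18 = 30.6, 170×0.24 = 40.8, 170×0.15 = 25.5, 170×0.10 = 17, 170×0.08 = 13.6.
χ² = (36−18.7)²/18.7 + (26−23.8)²/23.8 + (1−30.6)²/30.6 + (50−40.8)²/40.8 + (18−25.5)²/25.5 + (25−17)²/17 + (14−13.6)²/13.6
   = 16.0048 + 0.2034 + 28.6327 + 2.0745 + 2.2059 + 3.7647 + 0.0118
Sum = 52.898

52.898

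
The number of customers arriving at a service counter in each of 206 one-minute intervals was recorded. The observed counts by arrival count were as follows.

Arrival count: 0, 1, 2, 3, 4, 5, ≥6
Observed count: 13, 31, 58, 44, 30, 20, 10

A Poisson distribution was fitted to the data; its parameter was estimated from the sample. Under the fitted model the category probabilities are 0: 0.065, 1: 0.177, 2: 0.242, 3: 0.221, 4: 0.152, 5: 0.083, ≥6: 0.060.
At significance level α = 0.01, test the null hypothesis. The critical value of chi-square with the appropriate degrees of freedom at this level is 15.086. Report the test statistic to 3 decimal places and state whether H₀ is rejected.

3.211; do not reject

Expected counts E_i = n·p_i: 206×0.065 = 13.39, 206×0.177 = 36.462, 206×0.242 = 49.852, 206×0.221 = 45.526, 206×0.152 = 31.312, 206×0.083 = 17.098, 206×0.060 = 12.36.
χ² = (13−13.39)²/13.39 + (31−36.462)²/36.462 + (58−49.852)²/49.852 + (44−45.526)²/45.526 + (30−31.312)²/31.312 + (20−17.098)²/17.098 + (10−12.36)²/12.36
   = 0.0114 + 0.8182 + 1.3317 + 0.0512 + 0.0550 + 0.4925 + 0.4506
Sum = 3.211
df = 5. Since 3.211 < 15.086, we do not reject H₀.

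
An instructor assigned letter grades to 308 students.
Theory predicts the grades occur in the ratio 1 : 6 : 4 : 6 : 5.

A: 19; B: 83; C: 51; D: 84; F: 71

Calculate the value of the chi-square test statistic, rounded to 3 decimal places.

2.258

Ratio total = 22. Expected counts: 308×1/22 = 14, 308×6/22 = 84, 308×4/22 = 56, 308×6/22 = 84, 308×5/22 = 70.
A: (19 − 14)²/14 = 25/14 = 1.7857
B: (83 − 84)²/84 = 1/84 = 0.0119
C: (51 − 56)²/56 = 25/56 = 0.4464
D: (84 − 84)²/84 = 0/84 = 0.0000
F: (71 − 70)²/70 = 1/70 = 0.0143
Sum = 2.258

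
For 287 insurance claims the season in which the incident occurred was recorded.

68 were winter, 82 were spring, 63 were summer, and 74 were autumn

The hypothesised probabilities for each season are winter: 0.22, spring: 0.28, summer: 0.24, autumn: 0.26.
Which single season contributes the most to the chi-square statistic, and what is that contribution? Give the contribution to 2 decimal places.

Expected counts E_i = n·p_i: 287×0.22 = 63.14, 287×0.28 = 80.36, 287×0.24 = 68.88, 287×0.26 = 74.62.
χ² = (68−63.14)²/63.14 + (82−80.36)²/80.36 + (63−68.88)²/68.88 + (74−74.62)²/74.62
   = 0.374 + 0.033 + 0.502 + 0.005
The largest term is for summer: 0.50.

summer, 0.50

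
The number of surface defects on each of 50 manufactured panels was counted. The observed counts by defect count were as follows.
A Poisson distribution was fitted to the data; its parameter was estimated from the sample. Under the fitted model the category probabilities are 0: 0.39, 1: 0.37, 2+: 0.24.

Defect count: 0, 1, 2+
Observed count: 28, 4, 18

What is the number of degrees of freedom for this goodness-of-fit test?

There are k = 3 categories and 1 parameter estimated from the data, so df = 3 − 1 − 1 = 1.

1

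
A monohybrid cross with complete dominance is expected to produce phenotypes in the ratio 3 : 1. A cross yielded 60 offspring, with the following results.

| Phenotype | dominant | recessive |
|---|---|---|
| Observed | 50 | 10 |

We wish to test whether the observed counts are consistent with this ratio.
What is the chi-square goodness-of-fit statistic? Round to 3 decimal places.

2.222

Ratio total = 4. Expected counts: 60×3/4 = 45, 60×1/4 = 15.
dominant: (50 − 45)²/45 = 25/45 = 0.5556
recessive: (10 − 15)²/15 = 25/15 = 1.6667
Sum = 2.222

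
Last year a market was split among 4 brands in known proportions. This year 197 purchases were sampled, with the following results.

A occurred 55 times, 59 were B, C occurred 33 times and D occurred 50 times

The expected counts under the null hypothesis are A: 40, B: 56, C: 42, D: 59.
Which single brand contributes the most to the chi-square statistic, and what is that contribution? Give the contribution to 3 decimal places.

A, 5.625

cat         O        E   (O−E)²/E
A          55       40     5.6250
B          59       56     0.1607
C          33       42     1.9286
D          50       59     1.3729
The largest term is for A: 5.625.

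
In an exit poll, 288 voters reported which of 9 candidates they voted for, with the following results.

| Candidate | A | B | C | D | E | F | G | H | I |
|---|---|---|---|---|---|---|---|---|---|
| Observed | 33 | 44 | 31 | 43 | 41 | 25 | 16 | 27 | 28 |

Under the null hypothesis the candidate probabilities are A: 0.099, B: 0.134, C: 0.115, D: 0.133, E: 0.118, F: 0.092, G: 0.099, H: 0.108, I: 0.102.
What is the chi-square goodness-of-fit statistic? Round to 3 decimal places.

Expected counts E_i = n·p_i: 288×0.099 = 28.512, 288×0.134 = 38.592, 288×0.115 = 33.12, 288×0.133 = 38.304, 288×0.118 = 33.984, 288×0.092 = 26.496, 288×0.099 = 28.512, 288×0.108 = 31.104, 288×0.102 = 29.376.
χ² = (33−28.512)²/28.512 + (44−38.592)²/38.592 + (31−33.12)²/33.12 + (43−38.304)²/38.304 + (41−33.984)²/33.984 + (25−26.496)²/26.496 + (16−28.512)²/28.512 + (27−31.104)²/31.104 + (28−29.376)²/29.376
   = 0.7064 + 0.7578 + 0.1357 + 0.5757 + 1.4485 + 0.0845 + 5.4907 + 0.5415 + 0.0645
Sum = 9.805

9.805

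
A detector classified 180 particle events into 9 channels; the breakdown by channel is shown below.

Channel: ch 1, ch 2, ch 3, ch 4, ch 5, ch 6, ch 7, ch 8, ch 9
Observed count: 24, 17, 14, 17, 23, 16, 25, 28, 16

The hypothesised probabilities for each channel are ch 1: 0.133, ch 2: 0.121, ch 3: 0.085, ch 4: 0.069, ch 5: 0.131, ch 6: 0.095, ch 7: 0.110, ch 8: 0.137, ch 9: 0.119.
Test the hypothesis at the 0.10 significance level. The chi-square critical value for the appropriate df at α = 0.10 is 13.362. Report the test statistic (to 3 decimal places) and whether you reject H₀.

6.123; do not reject

Expected counts E_i = n·p_i: 180×0.133 = 23.94, 180×0.121 = 21.78, 180×0.085 = 15.3, 180×0.069 = 12.42, 180×0.131 = 23.58, 180×0.095 = 17.1, 180×0.110 = 19.8, 180×0.137 = 24.66, 180×0.119 = 21.42.
ch 1: (24 − 23.94)²/23.94 = 0.0036/23.94 = 0.0002
ch 2: (17 − 21.78)²/21.78 = 22.8484/21.78 = 1.0491
ch 3: (14 − 15.3)²/15.3 = 1.69/15.3 = 0.1105
ch 4: (17 − 12.42)²/12.42 = 20.9764/12.42 = 1.6889
ch 5: (23 − 23.58)²/23.58 = 0.3364/23.58 = 0.0143
ch 6: (16 − 17.1)²/17.1 = 1.21/17.1 = 0.0708
ch 7: (25 − 19.8)²/19.8 = 27.04/19.8 = 1.3657
ch 8: (28 − 24.66)²/24.66 = 11.1556/24.66 = 0.4524
ch 9: (16 − 21.42)²/21.42 = 29.3764/21.42 = 1.3714
Sum = 6.123
df = 8. Since 6.123 < 13.362, we do not reject H₀.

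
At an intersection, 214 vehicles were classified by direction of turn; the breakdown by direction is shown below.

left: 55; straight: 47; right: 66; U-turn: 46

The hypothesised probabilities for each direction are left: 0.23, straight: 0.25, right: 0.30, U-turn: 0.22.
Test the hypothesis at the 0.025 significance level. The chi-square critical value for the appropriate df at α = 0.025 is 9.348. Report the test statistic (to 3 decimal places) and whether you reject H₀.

Expected counts E_i = n·p_i: 214×0.23 = 49.22, 214×0.25 = 53.5, 214×0.30 = 64.2, 214×0.22 = 47.08.
cat           O        E   (O−E)²/E
left         55    49.22     0.6788
straight     47     53.5     0.7897
right        66     64.2     0.0505
U-turn       46    47.08     0.0248
Sum = 1.544
df = 3. Since 1.544 < 9.348, we do not reject H₀.

1.544; do not reject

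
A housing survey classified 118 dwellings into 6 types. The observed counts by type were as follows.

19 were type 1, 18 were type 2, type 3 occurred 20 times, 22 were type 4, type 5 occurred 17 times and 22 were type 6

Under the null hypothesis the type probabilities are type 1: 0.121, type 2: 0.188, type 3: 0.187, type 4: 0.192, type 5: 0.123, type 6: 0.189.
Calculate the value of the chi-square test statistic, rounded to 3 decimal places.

2.993

Expected counts E_i = n·p_i: 118×0.121 = 14.278, 118×0.188 = 22.184, 118×0.187 = 22.066, 118×0.192 = 22.656, 118×0.123 = 14.514, 118×0.189 = 22.302.
type 1: (19 − 14.278)²/14.278 = 22.297284/14.278 = 1.5617
type 2: (18 − 22.184)²/22.184 = 17.505856/22.184 = 0.7891
type 3: (20 − 22.066)²/22.066 = 4.268356/22.066 = 0.1934
type 4: (22 − 22.656)²/22.656 = 0.430336/22.656 = 0.0190
type 5: (17 − 14.514)²/14.514 = 6.180196/14.514 = 0.4258
type 6: (22 − 22.302)²/22.302 = 0.091204/22.302 = 0.0041
Sum = 2.993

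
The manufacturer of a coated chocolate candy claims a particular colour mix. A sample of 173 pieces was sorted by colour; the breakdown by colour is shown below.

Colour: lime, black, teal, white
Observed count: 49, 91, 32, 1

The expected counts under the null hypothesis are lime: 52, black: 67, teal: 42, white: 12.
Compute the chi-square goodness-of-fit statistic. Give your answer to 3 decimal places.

cat         O        E   (O−E)²/E
lime       49       52     0.1731
black      91       67     8.5970
teal       32       42     2.3810
white       1       12    10.0833
Sum = 21.234

21.234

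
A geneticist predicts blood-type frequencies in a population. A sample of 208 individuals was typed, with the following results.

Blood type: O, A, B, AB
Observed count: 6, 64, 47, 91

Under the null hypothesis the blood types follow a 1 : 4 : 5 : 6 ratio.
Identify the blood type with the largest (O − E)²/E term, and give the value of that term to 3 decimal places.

B, 4.985

Ratio total = 16. Expected counts: 208×1/16 = 13, 208×4/16 = 52, 208×5/16 = 65, 208×6/16 = 78.
χ² = (6−13)²/13 + (64−52)²/52 + (47−65)²/65 + (91−78)²/78
   = 3.7692 + 2.7692 + 4.9846 + 2.1667
The largest term is for B: 4.985.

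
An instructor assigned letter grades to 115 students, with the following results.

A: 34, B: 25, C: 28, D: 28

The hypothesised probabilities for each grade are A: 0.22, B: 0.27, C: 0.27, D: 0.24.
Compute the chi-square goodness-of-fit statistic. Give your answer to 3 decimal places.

4.476

Expected counts E_i = n·p_i: 115×0.22 = 25.3, 115×0.27 = 31.05, 115×0.27 = 31.05, 115×0.24 = 27.6.
A: (34 − 25.3)²/25.3 = 75.69/25.3 = 2.9917
B: (25 − 31.05)²/31.05 = 36.6025/31.05 = 1.1788
C: (28 − 31.05)²/31.05 = 9.3025/31.05 = 0.2996
D: (28 − 27.6)²/27.6 = 0.16/27.6 = 0.0058
Sum = 4.476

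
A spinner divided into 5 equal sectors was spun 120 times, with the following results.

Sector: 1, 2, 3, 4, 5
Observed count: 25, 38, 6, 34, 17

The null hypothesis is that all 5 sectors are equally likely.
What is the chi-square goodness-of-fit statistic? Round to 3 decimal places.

27.917

Expected count for each of the 5 categories: 120/5 = 24.
cat         O        E   (O−E)²/E
1          25       24     0.0417
2          38       24     8.1667
3           6       24    13.5000
4          34       24     4.1667
5          17       24     2.0417
Sum = 27.917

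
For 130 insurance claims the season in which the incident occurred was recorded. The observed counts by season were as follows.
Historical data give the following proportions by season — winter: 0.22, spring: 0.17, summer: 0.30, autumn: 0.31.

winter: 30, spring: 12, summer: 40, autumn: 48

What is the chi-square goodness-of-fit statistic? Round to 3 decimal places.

6.181

Expected counts E_i = n·p_i: 130×0.22 = 28.6, 130×0.17 = 22.1, 130×0.30 = 39, 130×0.31 = 40.3.
χ² = (30−28.6)²/28.6 + (12−22.1)²/22.1 + (40−39)²/39 + (48−40.3)²/40.3
   = 0.0685 + 4.6158 + 0.0256 + 1.4712
Sum = 6.181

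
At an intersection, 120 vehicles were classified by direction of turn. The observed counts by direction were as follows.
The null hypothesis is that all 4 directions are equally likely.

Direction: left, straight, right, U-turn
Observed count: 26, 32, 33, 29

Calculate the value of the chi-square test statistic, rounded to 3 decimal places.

1.000

Expected count for each of the 4 categories: 120/4 = 30.
χ² = (26−30)²/30 + (32−30)²/30 + (33−30)²/30 + (29−30)²/30
   = 0.5333 + 0.1333 + 0.3000 + 0.0333
Sum = 1.000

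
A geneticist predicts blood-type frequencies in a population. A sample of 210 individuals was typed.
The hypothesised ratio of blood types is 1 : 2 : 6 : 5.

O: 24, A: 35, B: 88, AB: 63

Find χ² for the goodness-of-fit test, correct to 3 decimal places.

8.198

Ratio total = 14. Expected counts: 210×1/14 = 15, 210×2/14 = 30, 210×6/14 = 90, 210×5/14 = 75.
χ² = (24−15)²/15 + (35−30)²/30 + (88−90)²/90 + (63−75)²/75
   = 5.4000 + 0.8333 + 0.0444 + 1.9200
Sum = 8.198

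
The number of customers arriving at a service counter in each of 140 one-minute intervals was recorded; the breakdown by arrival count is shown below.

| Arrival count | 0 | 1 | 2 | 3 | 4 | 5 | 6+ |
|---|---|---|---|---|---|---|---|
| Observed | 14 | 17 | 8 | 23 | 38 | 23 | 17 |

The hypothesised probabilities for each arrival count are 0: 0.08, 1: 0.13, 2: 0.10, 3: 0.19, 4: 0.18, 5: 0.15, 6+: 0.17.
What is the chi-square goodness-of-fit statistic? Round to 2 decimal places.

Expected counts E_i = n·p_i: 140×0.08 = 11.2, 140×0.13 = 18.2, 140×0.10 = 14, 140×0.19 = 26.6, 140×0.18 = 25.2, 140×0.15 = 21, 140×0.17 = 23.8.
0: (14 − 11.2)²/11.2 = 7.84/11.2 = 0.700
1: (17 − 18.2)²/18.2 = 1.44/18.2 = 0.079
2: (8 − 14)²/14 = 36/14 = 2.571
3: (23 − 26.6)²/26.6 = 12.96/26.6 = 0.487
4: (38 − 25.2)²/25.2 = 163.84/25.2 = 6.502
5: (23 − 21)²/21 = 4/21 = 0.190
6+: (17 − 23.8)²/23.8 = 46.24/23.8 = 1.943
Sum = 12.47

12.47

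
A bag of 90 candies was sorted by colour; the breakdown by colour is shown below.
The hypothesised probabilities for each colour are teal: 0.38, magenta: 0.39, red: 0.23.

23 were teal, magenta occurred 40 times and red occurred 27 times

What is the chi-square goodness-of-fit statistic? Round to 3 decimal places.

6.269

Expected counts E_i = n·p_i: 90×0.38 = 34.2, 90×0.39 = 35.1, 90×0.23 = 20.7.
cat          O        E   (O−E)²/E
teal        23     34.2     3.6678
magenta     40     35.1     0.6840
red         27     20.7     1.9174
Sum = 6.269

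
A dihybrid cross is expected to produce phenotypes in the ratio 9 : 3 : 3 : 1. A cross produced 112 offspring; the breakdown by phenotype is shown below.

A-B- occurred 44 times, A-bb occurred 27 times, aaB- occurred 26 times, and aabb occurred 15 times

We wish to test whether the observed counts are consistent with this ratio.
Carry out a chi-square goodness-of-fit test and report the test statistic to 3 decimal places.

Ratio total = 16. Expected counts: 112×9/16 = 63, 112×3/16 = 21, 112×3/16 = 21, 112×1/16 = 7.
χ² = (44−63)²/63 + (27−21)²/21 + (26−21)²/21 + (15−7)²/7
   = 5.7302 + 1.7143 + 1.1905 + 9.1429
Sum = 17.778

17.778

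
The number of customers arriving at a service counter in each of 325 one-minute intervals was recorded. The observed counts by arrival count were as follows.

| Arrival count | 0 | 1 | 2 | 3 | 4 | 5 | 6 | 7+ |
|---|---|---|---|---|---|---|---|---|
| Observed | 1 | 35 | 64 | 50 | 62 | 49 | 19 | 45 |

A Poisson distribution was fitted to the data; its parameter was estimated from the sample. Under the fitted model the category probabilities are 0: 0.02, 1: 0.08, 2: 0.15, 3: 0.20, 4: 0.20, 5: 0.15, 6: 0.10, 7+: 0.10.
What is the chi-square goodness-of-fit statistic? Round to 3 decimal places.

Expected counts E_i = n·p_i: 325×0.02 = 6.5, 325×0.08 = 26, 325×0.15 = 48.75, 325×0.20 = 65, 325×0.20 = 65, 325×0.15 = 48.75, 325×0.10 = 32.5, 325×0.10 = 32.5.
cat         O        E   (O−E)²/E
0           1      6.5     4.6538
1          35       26     3.1154
2          64    48.75     4.7705
3          50       65     3.4615
4          62       65     0.1385
5          49    48.75     0.0013
6          19     32.5     5.6077
7+         45     32.5     4.8077
Sum = 26.556

26.556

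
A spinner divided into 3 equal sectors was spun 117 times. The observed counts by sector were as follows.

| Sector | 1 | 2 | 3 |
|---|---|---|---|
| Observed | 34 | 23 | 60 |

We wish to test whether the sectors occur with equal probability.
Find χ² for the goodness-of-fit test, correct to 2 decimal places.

18.51

Expected count for each of the 3 categories: 117/3 = 39.
1: (34 − 39)²/39 = 25/39 = 0.641
2: (23 − 39)²/39 = 256/39 = 6.564
3: (60 − 39)²/39 = 441/39 = 11.308
Sum = 18.51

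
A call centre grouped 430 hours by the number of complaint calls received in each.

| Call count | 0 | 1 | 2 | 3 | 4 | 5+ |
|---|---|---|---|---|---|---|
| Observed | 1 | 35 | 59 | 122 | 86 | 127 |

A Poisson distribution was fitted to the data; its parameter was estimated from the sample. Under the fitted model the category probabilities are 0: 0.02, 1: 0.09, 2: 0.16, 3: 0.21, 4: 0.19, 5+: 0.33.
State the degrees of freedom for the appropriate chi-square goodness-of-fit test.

4

There are k = 6 categories and 1 parameter estimated from the data, so df = 6 − 1 − 1 = 4.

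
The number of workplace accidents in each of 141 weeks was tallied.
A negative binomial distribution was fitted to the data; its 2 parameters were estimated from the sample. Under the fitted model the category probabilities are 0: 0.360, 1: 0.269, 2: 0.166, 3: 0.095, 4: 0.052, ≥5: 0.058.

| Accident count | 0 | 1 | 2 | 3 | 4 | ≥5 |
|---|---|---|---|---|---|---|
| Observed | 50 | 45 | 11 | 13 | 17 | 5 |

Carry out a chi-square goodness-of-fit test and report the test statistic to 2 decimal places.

Expected counts E_i = n·p_i: 141×0.360 = 50.76, 141×0.269 = 37.929, 141×0.166 = 23.406, 141×0.095 = 13.395, 141×0.052 = 7.332, 141×0.058 = 8.178.
cat         O        E   (O−E)²/E
0          50    50.76      0.011
1          45   37.929      1.318
2          11   23.406      6.576
3          13   13.395      0.012
4          17    7.332     12.748
≥5          5    8.178      1.235
Sum = 21.90

21.90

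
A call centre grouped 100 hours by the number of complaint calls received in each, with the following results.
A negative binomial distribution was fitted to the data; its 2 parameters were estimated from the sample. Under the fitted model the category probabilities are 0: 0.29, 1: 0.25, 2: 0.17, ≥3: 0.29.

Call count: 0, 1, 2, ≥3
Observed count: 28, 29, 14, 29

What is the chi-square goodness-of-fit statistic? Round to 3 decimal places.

1.204

Expected counts E_i = n·p_i: 100×0.29 = 29, 100×0.25 = 25, 100×0.17 = 17, 100×0.29 = 29.
χ² = (28−29)²/29 + (29−25)²/25 + (14−17)²/17 + (29−29)²/29
   = 0.0345 + 0.6400 + 0.5294 + 0.0000
Sum = 1.204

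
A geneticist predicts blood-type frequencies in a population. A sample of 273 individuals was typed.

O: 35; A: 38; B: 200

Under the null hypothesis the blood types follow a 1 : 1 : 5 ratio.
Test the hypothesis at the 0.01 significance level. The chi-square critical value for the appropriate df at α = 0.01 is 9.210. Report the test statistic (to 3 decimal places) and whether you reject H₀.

0.564; do not reject

Ratio total = 7. Expected counts: 273×1/7 = 39, 273×1/7 = 39, 273×5/7 = 195.
O: (35 − 39)²/39 = 16/39 = 0.4103
A: (38 − 39)²/39 = 1/39 = 0.0256
B: (200 − 195)²/195 = 25/195 = 0.1282
Sum = 0.564
df = 2. Since 0.564 < 9.210, we do not reject H₀.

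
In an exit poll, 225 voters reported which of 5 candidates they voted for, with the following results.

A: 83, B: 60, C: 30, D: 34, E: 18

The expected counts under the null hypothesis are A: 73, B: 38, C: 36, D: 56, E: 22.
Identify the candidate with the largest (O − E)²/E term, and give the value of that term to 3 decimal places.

B, 12.737

cat         O        E   (O−E)²/E
A          83       73     1.3699
B          60       38    12.7368
C          30       36     1.0000
D          34       56     8.6429
E          18       22     0.7273
The largest term is for B: 12.737.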